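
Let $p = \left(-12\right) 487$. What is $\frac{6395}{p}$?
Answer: $- \frac{6395}{5844} \approx -1.0943$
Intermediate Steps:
$p = -5844$
$\frac{6395}{p} = \frac{6395}{-5844} = 6395 \left(- \frac{1}{5844}\right) = - \frac{6395}{5844}$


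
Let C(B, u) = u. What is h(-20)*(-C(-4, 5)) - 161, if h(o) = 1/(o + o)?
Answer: -1287/8 ≈ -160.88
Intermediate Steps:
h(o) = 1/(2*o)
h(-20)*(-C(-4, 5)) - 161 = ((½)/(-20))*(-1*5) - 161 = ((½)*(-1/20))*(-5) - 161 = -1/40*(-5) - 161 = ⅛ - 161 = -1287/8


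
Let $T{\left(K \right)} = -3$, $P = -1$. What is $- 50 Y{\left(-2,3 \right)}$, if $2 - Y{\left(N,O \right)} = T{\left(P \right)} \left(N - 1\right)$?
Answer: $350$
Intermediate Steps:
$Y{\left(N,O \right)} = -1 + 3 N$ ($Y{\left(N,O \right)} = 2 - - 3 \left(N - 1\right) = 2 - - 3 \left(-1 + N\right) = 2 - \left(3 - 3 N\right) = 2 + \left(-3 + 3 N\right) = -1 + 3 N$)
$- 50 Y{\left(-2,3 \right)} = - 50 \left(-1 + 3 \left(-2\right)\right) = - 50 \left(-1 - 6\right) = \left(-50\right) \left(-7\right) = 350$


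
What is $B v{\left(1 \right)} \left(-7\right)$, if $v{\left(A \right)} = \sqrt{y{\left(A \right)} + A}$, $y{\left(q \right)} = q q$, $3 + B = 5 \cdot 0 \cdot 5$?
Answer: $21 \sqrt{2} \approx 29.698$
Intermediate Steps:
$B = -3$ ($B = -3 + 5 \cdot 0 \cdot 5 = -3 + 0 \cdot 5 = -3 + 0 = -3$)
$y{\left(q \right)} = q^{2}$
$v{\left(A \right)} = \sqrt{A + A^{2}}$ ($v{\left(A \right)} = \sqrt{A^{2} + A} = \sqrt{A + A^{2}}$)
$B v{\left(1 \right)} \left(-7\right) = - 3 \sqrt{1 \left(1 + 1\right)} \left(-7\right) = - 3 \sqrt{1 \cdot 2} \left(-7\right) = - 3 \sqrt{2} \left(-7\right) = 21 \sqrt{2}$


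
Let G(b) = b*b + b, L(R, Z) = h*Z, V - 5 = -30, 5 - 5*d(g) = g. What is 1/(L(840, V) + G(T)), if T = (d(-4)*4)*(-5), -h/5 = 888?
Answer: 1/112260 ≈ 8.9079e-6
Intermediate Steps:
h = -4440 (h = -5*888 = -4440)
d(g) = 1 - g/5
V = -25 (V = 5 - 30 = -25)
L(R, Z) = -4440*Z
T = -36 (T = ((1 - ⅕*(-4))*4)*(-5) = ((1 + ⅘)*4)*(-5) = ((9/5)*4)*(-5) = (36/5)*(-5) = -36)
G(b) = b + b² (G(b) = b² + b = b + b²)
1/(L(840, V) + G(T)) = 1/(-4440*(-25) - 36*(1 - 36)) = 1/(111000 - 36*(-35)) = 1/(111000 + 1260) = 1/112260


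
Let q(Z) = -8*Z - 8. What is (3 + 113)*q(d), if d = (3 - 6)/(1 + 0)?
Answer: 1856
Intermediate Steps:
d = -3 (d = -3/1 = -3*1 = -3)
q(Z) = -8 - 8*Z
(3 + 113)*q(d) = (3 + 113)*(-8 - 8*(-3)) = 116*(-8 + 24) = 116*16 = 1856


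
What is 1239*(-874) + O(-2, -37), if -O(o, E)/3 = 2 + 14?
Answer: -1082934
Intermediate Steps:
O(o, E) = -48 (O(o, E) = -3*(2 + 14) = -3*16 = -48)
1239*(-874) + O(-2, -37) = 1239*(-874) - 48 = -1082886 - 48 = -1082934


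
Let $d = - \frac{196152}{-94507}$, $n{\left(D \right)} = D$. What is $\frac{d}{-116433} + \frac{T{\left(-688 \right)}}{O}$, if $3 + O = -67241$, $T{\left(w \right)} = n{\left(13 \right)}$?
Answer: $- \frac{52079526997}{246645019186188} \approx -0.00021115$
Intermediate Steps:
$T{\left(w \right)} = 13$
$O = -67244$ ($O = -3 - 67241 = -67244$)
$d = \frac{196152}{94507}$ ($d = \left(-196152\right) \left(- \frac{1}{94507}\right) = \frac{196152}{94507} \approx 2.0755$)
$\frac{d}{-116433} + \frac{T{\left(-688 \right)}}{O} = \frac{196152}{94507 \left(-116433\right)} + \frac{13}{-67244} = \frac{196152}{94507} \left(- \frac{1}{116433}\right) + 13 \left(- \frac{1}{67244}\right) = - \frac{65384}{3667911177} - \frac{13}{67244} = - \frac{52079526997}{246645019186188}$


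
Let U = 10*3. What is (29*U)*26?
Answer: 22620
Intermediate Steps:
U = 30
(29*U)*26 = (29*30)*26 = 870*26 = 22620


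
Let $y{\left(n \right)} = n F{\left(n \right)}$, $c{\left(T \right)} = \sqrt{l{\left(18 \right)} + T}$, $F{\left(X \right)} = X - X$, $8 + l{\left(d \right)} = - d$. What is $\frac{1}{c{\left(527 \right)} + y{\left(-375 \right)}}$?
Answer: $\frac{\sqrt{501}}{501} \approx 0.044677$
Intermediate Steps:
$l{\left(d \right)} = -8 - d$
$F{\left(X \right)} = 0$
$c{\left(T \right)} = \sqrt{-26 + T}$ ($c{\left(T \right)} = \sqrt{\left(-8 - 18\right) + T} = \sqrt{-26 + T}$)
$y{\left(n \right)} = 0$ ($y{\left(n \right)} = n 0 = 0$)
$\frac{1}{c{\left(527 \right)} + y{\left(-375 \right)}} = \frac{1}{\sqrt{-26 + 527} + 0} = \frac{1}{\sqrt{501} + 0} = \frac{1}{\sqrt{501}} = \frac{\sqrt{501}}{501}$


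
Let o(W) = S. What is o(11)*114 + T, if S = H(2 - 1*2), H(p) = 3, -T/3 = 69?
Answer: 135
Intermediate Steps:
T = -207 (T = -3*69 = -207)
S = 3
o(W) = 3
o(11)*114 + T = 3*114 - 207 = 342 - 207 = 135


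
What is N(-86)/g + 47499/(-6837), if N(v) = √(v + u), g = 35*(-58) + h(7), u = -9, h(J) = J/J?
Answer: -15833/2279 - I*√95/2029 ≈ -6.9473 - 0.0048037*I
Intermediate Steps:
h(J) = 1
g = -2029 (g = 35*(-58) + 1 = -2030 + 1 = -2029)
N(v) = √(-9 + v) (N(v) = √(v - 9) = √(-9 + v))
N(-86)/g + 47499/(-6837) = √(-9 - 86)/(-2029) + 47499/(-6837) = √(-95)*(-1/2029) + 47499*(-1/6837) = (I*√95)*(-1/2029) - 15833/2279 = -I*√95/2029 - 15833/2279 = -15833/2279 - I*√95/2029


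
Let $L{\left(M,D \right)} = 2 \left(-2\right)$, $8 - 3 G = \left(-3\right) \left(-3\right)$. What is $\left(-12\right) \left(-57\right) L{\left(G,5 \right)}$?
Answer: $-2736$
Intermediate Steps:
$G = - \frac{1}{3}$ ($G = \frac{8}{3} - \frac{\left(-3\right) \left(-3\right)}{3} = \frac{8}{3} - 3 = - \frac{1}{3} \approx -0.33333$)
$L{\left(M,D \right)} = -4$
$\left(-12\right) \left(-57\right) L{\left(G,5 \right)} = \left(-12\right) \left(-57\right) \left(-4\right) = 684 \left(-4\right) = -2736$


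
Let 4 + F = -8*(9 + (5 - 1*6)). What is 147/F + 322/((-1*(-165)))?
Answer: -2359/11220 ≈ -0.21025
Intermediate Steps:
F = -68 (F = -4 - 8*(9 + (5 - 1*6)) = -4 - 8*(9 + (5 - 6)) = -4 - 8*(9 - 1) = -4 - 8*8 = -4 - 64 = -68)
147/F + 322/((-1*(-165))) = 147/(-68) + 322/((-1*(-165))) = 147*(-1/68) + 322/165 = -147/68 + 322*(1/165) = -147/68 + 322/165 = -2359/11220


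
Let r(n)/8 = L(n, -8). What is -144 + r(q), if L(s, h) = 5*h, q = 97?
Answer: -464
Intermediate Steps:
r(n) = -320 (r(n) = 8*(5*(-8)) = 8*(-40) = -320)
-144 + r(q) = -144 - 320 = -464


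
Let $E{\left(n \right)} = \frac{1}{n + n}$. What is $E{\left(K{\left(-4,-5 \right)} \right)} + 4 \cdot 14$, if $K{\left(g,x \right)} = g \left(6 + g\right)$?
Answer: $\frac{895}{16} \approx 55.938$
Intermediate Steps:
$E{\left(n \right)} = \frac{1}{2 n}$
$E{\left(K{\left(-4,-5 \right)} \right)} + 4 \cdot 14 = \frac{1}{2 \left(- 4 \left(6 - 4\right)\right)} + 4 \cdot 14 = \frac{1}{2 \left(\left(-4\right) 2\right)} + 56 = \frac{1}{2 \left(-8\right)} + 56 = \frac{1}{2} \left(- \frac{1}{8}\right) + 56 = - \frac{1}{16} + 56 = \frac{895}{16}$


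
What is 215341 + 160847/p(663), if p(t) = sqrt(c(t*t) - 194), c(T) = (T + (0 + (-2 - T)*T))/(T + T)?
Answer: 215341 - 160847*I*sqrt(219979)/219979 ≈ 2.1534e+5 - 342.94*I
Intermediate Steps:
c(T) = (T + T*(-2 - T))/(2*T) (c(T) = (T + (0 + T*(-2 - T)))/((2*T)) = (T + T*(-2 - T))*(1/(2*T)) = (T + T*(-2 - T))/(2*T))
p(t) = sqrt(-389/2 - t**2/2) (p(t) = sqrt((-1/2 - t*t/2) - 194) = sqrt((-1/2 - t**2/2) - 194) = sqrt(-389/2 - t**2/2))
215341 + 160847/p(663) = 215341 + 160847/((sqrt(-778 - 2*663**2)/2)) = 215341 + 160847/((sqrt(-778 - 2*439569)/2)) = 215341 + 160847/((sqrt(-778 - 879138)/2)) = 215341 + 160847/((sqrt(-879916)/2)) = 215341 + 160847/(((2*I*sqrt(219979))/2)) = 215341 + 160847/((I*sqrt(219979))) = 215341 + 160847*(-I*sqrt(219979)/219979) = 215341 - 160847*I*sqrt(219979)/219979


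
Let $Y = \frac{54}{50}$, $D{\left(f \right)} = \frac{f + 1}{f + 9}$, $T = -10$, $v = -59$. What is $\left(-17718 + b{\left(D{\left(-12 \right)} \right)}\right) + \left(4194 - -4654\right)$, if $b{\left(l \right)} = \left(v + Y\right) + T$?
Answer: $- \frac{223448}{25} \approx -8937.9$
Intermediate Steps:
$D{\left(f \right)} = \frac{1 + f}{9 + f}$
$Y = \frac{27}{25}$ ($Y = 54 \cdot \frac{1}{50} = \frac{27}{25} \approx 1.08$)
$b{\left(l \right)} = - \frac{1698}{25}$ ($b{\left(l \right)} = \left(-59 + \frac{27}{25}\right) - 10 = - \frac{1448}{25} - 10 = - \frac{1698}{25}$)
$\left(-17718 + b{\left(D{\left(-12 \right)} \right)}\right) + \left(4194 - -4654\right) = \left(-17718 - \frac{1698}{25}\right) + \left(4194 - -4654\right) = - \frac{444648}{25} + \left(4194 + 4654\right) = - \frac{444648}{25} + 8848 = - \frac{223448}{25}$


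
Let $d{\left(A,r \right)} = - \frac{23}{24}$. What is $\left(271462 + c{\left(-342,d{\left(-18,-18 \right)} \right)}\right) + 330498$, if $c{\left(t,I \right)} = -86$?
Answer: $601874$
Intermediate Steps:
$d{\left(A,r \right)} = - \frac{23}{24}$ ($d{\left(A,r \right)} = \left(-23\right) \frac{1}{24} = - \frac{23}{24}$)
$\left(271462 + c{\left(-342,d{\left(-18,-18 \right)} \right)}\right) + 330498 = \left(271462 - 86\right) + 330498 = 271376 + 330498 = 601874$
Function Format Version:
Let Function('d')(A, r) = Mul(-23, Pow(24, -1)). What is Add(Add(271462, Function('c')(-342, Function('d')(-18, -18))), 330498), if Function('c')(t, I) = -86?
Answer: 601874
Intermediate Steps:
Function('d')(A, r) = Rational(-23, 24) (Function('d')(A, r) = Mul(-23, Rational(1, 24)) = Rational(-23, 24))
Add(Add(271462, Function('c')(-342, Function('d')(-18, -18))), 330498) = Add(Add(271462, -86), 330498) = Add(271376, 330498) = 601874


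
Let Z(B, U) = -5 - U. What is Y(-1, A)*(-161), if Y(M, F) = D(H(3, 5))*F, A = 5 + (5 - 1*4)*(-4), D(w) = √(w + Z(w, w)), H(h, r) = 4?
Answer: -161*I*√5 ≈ -360.01*I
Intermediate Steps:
D(w) = I*√5 (D(w) = √(w + (-5 - w)) = √(-5) = I*√5)
A = 1 (A = 5 + (5 - 4)*(-4) = 5 + 1*(-4) = 5 - 4 = 1)
Y(M, F) = I*F*√5 (Y(M, F) = (I*√5)*F = I*F*√5)
Y(-1, A)*(-161) = (I*1*√5)*(-161) = (I*√5)*(-161) = -161*I*√5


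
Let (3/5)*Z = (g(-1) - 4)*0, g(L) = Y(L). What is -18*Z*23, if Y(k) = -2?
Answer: 0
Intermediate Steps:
g(L) = -2
Z = 0 (Z = 5*((-2 - 4)*0)/3 = 5*(-6*0)/3 = (5/3)*0 = 0)
-18*Z*23 = -18*0*23 = 0*23 = 0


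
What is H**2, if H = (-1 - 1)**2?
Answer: 16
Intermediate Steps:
H = 4 (H = (-2)**2 = 4)
H**2 = 4**2 = 16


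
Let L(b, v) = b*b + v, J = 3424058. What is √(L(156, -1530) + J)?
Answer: 4*√215429 ≈ 1856.6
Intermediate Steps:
L(b, v) = v + b² (L(b, v) = b² + v = v + b²)
√(L(156, -1530) + J) = √((-1530 + 156²) + 3424058) = √((-1530 + 24336) + 3424058) = √(22806 + 3424058) = √3446864 = 4*√215429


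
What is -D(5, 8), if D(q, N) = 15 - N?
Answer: -7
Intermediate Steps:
-D(5, 8) = -(15 - 1*8) = -(15 - 8) = -1*7 = -7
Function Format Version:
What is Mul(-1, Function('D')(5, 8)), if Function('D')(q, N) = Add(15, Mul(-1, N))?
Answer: -7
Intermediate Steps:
Mul(-1, Function('D')(5, 8)) = Mul(-1, Add(15, Mul(-1, 8))) = Mul(-1, Add(15, -8)) = Mul(-1, 7) = -7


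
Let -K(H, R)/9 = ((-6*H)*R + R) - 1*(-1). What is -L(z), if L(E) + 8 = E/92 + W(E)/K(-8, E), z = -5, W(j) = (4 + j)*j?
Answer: 203347/25254 ≈ 8.0521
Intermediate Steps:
W(j) = j*(4 + j)
K(H, R) = -9 - 9*R + 54*H*R (K(H, R) = -9*(((-6*H)*R + R) - 1*(-1)) = -9*((-6*H*R + R) + 1) = -9*((R - 6*H*R) + 1) = -9*(1 + R - 6*H*R) = -9 - 9*R + 54*H*R)
L(E) = -8 + E/92 + E*(4 + E)/(-9 - 441*E) (L(E) = -8 + (E/92 + (E*(4 + E))/(-9 - 9*E + 54*(-8)*E)) = -8 + (E*(1/92) + (E*(4 + E))/(-9 - 9*E - 432*E)) = -8 + (E/92 + (E*(4 + E))/(-9 - 441*E)) = -8 + (E/92 + E*(4 + E)/(-9 - 441*E)) = -8 + E/92 + E*(4 + E)/(-9 - 441*E))
-L(z) = -(-6624 - 324935*(-5) + 349*(-5)²)/(828*(1 + 49*(-5))) = -(-6624 + 1624675 + 349*25)/(828*(1 - 245)) = -(-6624 + 1624675 + 8725)/(828*(-244)) = -(-1)*1626776/(828*244) = -1*(-203347/25254) = 203347/25254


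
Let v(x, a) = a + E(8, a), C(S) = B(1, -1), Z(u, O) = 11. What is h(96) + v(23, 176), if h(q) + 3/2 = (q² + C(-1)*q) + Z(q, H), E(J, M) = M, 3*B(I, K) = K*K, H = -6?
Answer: 19219/2 ≈ 9609.5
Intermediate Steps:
B(I, K) = K²/3 (B(I, K) = (K*K)/3 = K²/3)
C(S) = ⅓ (C(S) = (⅓)*(-1)² = (⅓)*1 = ⅓)
h(q) = 19/2 + q² + q/3 (h(q) = -3/2 + ((q² + q/3) + 11) = -3/2 + (11 + q² + q/3) = 19/2 + q² + q/3)
v(x, a) = 2*a (v(x, a) = a + a = 2*a)
h(96) + v(23, 176) = (19/2 + 96² + (⅓)*96) + 2*176 = (19/2 + 9216 + 32) + 352 = 18515/2 + 352 = 19219/2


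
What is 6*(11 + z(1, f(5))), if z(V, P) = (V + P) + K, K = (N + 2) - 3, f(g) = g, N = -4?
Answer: 72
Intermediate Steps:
K = -5 (K = (-4 + 2) - 3 = -2 - 3 = -5)
z(V, P) = -5 + P + V (z(V, P) = (V + P) - 5 = (P + V) - 5 = -5 + P + V)
6*(11 + z(1, f(5))) = 6*(11 + (-5 + 5 + 1)) = 6*(11 + 1) = 6*12 = 72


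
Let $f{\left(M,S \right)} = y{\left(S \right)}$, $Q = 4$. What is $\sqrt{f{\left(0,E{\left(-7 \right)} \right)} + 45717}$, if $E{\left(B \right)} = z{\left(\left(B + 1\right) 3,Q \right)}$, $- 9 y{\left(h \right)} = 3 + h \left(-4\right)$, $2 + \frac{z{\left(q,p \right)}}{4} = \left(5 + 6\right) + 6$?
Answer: $\frac{\sqrt{411690}}{3} \approx 213.88$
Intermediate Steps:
$z{\left(q,p \right)} = 60$ ($z{\left(q,p \right)} = -8 + 4 \left(\left(5 + 6\right) + 6\right) = -8 + 4 \left(11 + 6\right) = -8 + 4 \cdot 17 = -8 + 68 = 60$)
$y{\left(h \right)} = - \frac{1}{3} + \frac{4 h}{9}$ ($y{\left(h \right)} = - \frac{3 + h \left(-4\right)}{9} = - \frac{3 - 4 h}{9} = - \frac{1}{3} + \frac{4 h}{9}$)
$E{\left(B \right)} = 60$
$f{\left(M,S \right)} = - \frac{1}{3} + \frac{4 S}{9}$
$\sqrt{f{\left(0,E{\left(-7 \right)} \right)} + 45717} = \sqrt{\left(- \frac{1}{3} + \frac{4}{9} \cdot 60\right) + 45717} = \sqrt{\left(- \frac{1}{3} + \frac{80}{3}\right) + 45717} = \sqrt{\frac{79}{3} + 45717} = \sqrt{\frac{137230}{3}} = \frac{\sqrt{411690}}{3}$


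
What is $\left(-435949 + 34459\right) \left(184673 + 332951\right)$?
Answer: $-207820859760$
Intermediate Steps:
$\left(-435949 + 34459\right) \left(184673 + 332951\right) = \left(-401490\right) 517624 = -207820859760$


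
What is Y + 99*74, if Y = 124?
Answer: 7450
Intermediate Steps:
Y + 99*74 = 124 + 99*74 = 124 + 7326 = 7450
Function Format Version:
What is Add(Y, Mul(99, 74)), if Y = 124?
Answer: 7450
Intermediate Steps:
Add(Y, Mul(99, 74)) = Add(124, Mul(99, 74)) = Add(124, 7326) = 7450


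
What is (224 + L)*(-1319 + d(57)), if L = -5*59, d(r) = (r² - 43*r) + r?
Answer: 32944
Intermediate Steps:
d(r) = r² - 42*r
L = -295
(224 + L)*(-1319 + d(57)) = (224 - 295)*(-1319 + 57*(-42 + 57)) = -71*(-1319 + 57*15) = -71*(-1319 + 855) = -71*(-464) = 32944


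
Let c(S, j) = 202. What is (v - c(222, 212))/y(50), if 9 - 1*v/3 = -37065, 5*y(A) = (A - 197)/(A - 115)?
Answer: 5154500/21 ≈ 2.4545e+5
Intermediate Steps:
y(A) = (-197 + A)/(5*(-115 + A)) (y(A) = ((A - 197)/(A - 115))/5 = ((-197 + A)/(-115 + A))/5 = (-197 + A)/(5*(-115 + A)))
v = 111222 (v = 27 - 3*(-37065) = 27 + 111195 = 111222)
(v - c(222, 212))/y(50) = (111222 - 1*202)/(((-197 + 50)/(5*(-115 + 50)))) = (111222 - 202)/(((⅕)*(-147)/(-65))) = 111020/(((⅕)*(-1/65)*(-147))) = 111020/(147/325) = 111020*(325/147) = 5154500/21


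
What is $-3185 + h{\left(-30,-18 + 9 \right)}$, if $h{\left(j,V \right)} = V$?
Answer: $-3194$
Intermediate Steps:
$-3185 + h{\left(-30,-18 + 9 \right)} = -3185 + \left(-18 + 9\right) = -3185 - 9 = -3194$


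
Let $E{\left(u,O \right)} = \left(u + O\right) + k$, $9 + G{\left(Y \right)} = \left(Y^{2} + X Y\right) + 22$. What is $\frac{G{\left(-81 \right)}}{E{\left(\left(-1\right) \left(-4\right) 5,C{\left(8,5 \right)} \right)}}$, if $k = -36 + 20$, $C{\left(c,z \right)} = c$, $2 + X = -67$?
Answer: $\frac{12163}{12} \approx 1013.6$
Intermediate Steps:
$X = -69$ ($X = -2 - 67 = -69$)
$G{\left(Y \right)} = 13 + Y^{2} - 69 Y$ ($G{\left(Y \right)} = -9 + \left(\left(Y^{2} - 69 Y\right) + 22\right) = -9 + \left(22 + Y^{2} - 69 Y\right) = 13 + Y^{2} - 69 Y$)
$k = -16$
$E{\left(u,O \right)} = -16 + O + u$ ($E{\left(u,O \right)} = \left(u + O\right) - 16 = \left(O + u\right) - 16 = -16 + O + u$)
$\frac{G{\left(-81 \right)}}{E{\left(\left(-1\right) \left(-4\right) 5,C{\left(8,5 \right)} \right)}} = \frac{13 + \left(-81\right)^{2} - -5589}{-16 + 8 + \left(-1\right) \left(-4\right) 5} = \frac{13 + 6561 + 5589}{-16 + 8 + 4 \cdot 5} = \frac{12163}{-16 + 8 + 20} = \frac{12163}{12}$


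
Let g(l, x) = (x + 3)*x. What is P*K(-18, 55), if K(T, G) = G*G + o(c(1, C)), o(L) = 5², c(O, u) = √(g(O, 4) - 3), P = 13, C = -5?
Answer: 39650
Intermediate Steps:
g(l, x) = x*(3 + x) (g(l, x) = (3 + x)*x = x*(3 + x))
c(O, u) = 5 (c(O, u) = √(4*(3 + 4) - 3) = √(4*7 - 3) = √(28 - 3) = √25 = 5)
o(L) = 25
K(T, G) = 25 + G² (K(T, G) = G*G + 25 = G² + 25 = 25 + G²)
P*K(-18, 55) = 13*(25 + 55²) = 13*(25 + 3025) = 13*3050 = 39650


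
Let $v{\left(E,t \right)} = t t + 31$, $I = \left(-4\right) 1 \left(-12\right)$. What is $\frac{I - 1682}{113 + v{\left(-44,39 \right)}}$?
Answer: $- \frac{1634}{1665} \approx -0.98138$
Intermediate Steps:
$I = 48$ ($I = \left(-4\right) \left(-12\right) = 48$)
$v{\left(E,t \right)} = 31 + t^{2}$ ($v{\left(E,t \right)} = t^{2} + 31 = 31 + t^{2}$)
$\frac{I - 1682}{113 + v{\left(-44,39 \right)}} = \frac{48 - 1682}{113 + \left(31 + 39^{2}\right)} = - \frac{1634}{113 + \left(31 + 1521\right)} = - \frac{1634}{113 + 1552} = - \frac{1634}{1665}$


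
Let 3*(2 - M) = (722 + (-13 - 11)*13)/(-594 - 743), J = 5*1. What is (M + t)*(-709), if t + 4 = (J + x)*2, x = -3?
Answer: -5978288/4011 ≈ -1490.5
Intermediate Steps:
J = 5
t = 0 (t = -4 + (5 - 3)*2 = -4 + 2*2 = -4 + 4 = 0)
M = 8432/4011 (M = 2 - (722 + (-13 - 11)*13)/(3*(-594 - 743)) = 2 - (722 - 24*13)/(3*(-1337)) = 2 - (722 - 312)*(-1)/(3*1337) = 2 - 410*(-1)/(3*1337) = 2 - 1/3*(-410/1337) = 2 + 410/4011 = 8432/4011 ≈ 2.1022)
(M + t)*(-709) = (8432/4011 + 0)*(-709) = (8432/4011)*(-709) = -5978288/4011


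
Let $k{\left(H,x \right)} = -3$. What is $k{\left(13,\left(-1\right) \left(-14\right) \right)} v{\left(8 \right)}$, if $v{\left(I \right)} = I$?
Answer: $-24$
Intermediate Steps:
$k{\left(13,\left(-1\right) \left(-14\right) \right)} v{\left(8 \right)} = \left(-3\right) 8 = -24$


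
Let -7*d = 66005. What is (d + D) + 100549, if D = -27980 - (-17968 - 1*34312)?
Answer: 807938/7 ≈ 1.1542e+5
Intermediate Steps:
d = -66005/7 (d = -1/7*66005 = -66005/7 ≈ -9429.3)
D = 24300 (D = -27980 - (-17968 - 34312) = -27980 - 1*(-52280) = -27980 + 52280 = 24300)
(d + D) + 100549 = (-66005/7 + 24300) + 100549 = 104095/7 + 100549 = 807938/7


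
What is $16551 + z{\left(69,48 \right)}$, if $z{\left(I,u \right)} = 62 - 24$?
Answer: $16589$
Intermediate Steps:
$z{\left(I,u \right)} = 38$
$16551 + z{\left(69,48 \right)} = 16551 + 38 = 16589$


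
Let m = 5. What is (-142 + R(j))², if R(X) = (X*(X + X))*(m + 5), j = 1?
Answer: 14884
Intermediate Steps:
R(X) = 20*X² (R(X) = (X*(X + X))*(5 + 5) = (X*(2*X))*10 = (2*X²)*10 = 20*X²)
(-142 + R(j))² = (-142 + 20*1²)² = (-142 + 20*1)² = (-142 + 20)² = (-122)² = 14884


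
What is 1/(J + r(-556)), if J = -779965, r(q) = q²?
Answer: -1/470829 ≈ -2.1239e-6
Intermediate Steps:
1/(J + r(-556)) = 1/(-779965 + (-556)²) = 1/(-779965 + 309136) = 1/(-470829) = -1/470829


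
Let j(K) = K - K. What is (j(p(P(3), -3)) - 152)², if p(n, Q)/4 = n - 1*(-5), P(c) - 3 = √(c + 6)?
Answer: 23104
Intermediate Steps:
P(c) = 3 + √(6 + c) (P(c) = 3 + √(c + 6) = 3 + √(6 + c))
p(n, Q) = 20 + 4*n (p(n, Q) = 4*(n - 1*(-5)) = 4*(n + 5) = 4*(5 + n) = 20 + 4*n)
j(K) = 0
(j(p(P(3), -3)) - 152)² = (0 - 152)² = (-152)² = 23104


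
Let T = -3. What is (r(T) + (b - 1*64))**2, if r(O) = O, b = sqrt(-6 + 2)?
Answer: 4485 - 268*I ≈ 4485.0 - 268.0*I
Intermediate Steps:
b = 2*I (b = sqrt(-4) = 2*I ≈ 2.0*I)
(r(T) + (b - 1*64))**2 = (-3 + (2*I - 1*64))**2 = (-3 + (2*I - 64))**2 = (-3 + (-64 + 2*I))**2 = (-67 + 2*I)**2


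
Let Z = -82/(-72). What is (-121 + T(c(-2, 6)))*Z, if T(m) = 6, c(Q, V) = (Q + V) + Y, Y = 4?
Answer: -4715/36 ≈ -130.97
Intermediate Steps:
c(Q, V) = 4 + Q + V (c(Q, V) = (Q + V) + 4 = 4 + Q + V)
Z = 41/36 (Z = -82*(-1/72) = 41/36 ≈ 1.1389)
(-121 + T(c(-2, 6)))*Z = (-121 + 6)*(41/36) = -115*41/36 = -4715/36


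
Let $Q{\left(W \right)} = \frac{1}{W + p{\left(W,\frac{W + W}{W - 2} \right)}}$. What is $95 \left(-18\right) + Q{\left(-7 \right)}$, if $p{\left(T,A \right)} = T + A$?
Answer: $- \frac{191529}{112} \approx -1710.1$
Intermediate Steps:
$p{\left(T,A \right)} = A + T$
$Q{\left(W \right)} = \frac{1}{2 W + \frac{2 W}{-2 + W}}$ ($Q{\left(W \right)} = \frac{1}{W + \left(\frac{W + W}{W - 2} + W\right)} = \frac{1}{W + \left(\frac{2 W}{-2 + W} + W\right)} = \frac{1}{W + \left(W + \frac{2 W}{-2 + W}\right)} = \frac{1}{2 W + \frac{2 W}{-2 + W}}$)
$95 \left(-18\right) + Q{\left(-7 \right)} = 95 \left(-18\right) + \frac{-2 - 7}{2 \left(-7\right) \left(-1 - 7\right)} = -1710 + \frac{1}{2} \left(- \frac{1}{7}\right) \frac{1}{-8} \left(-9\right) = -1710 + \frac{1}{2} \left(- \frac{1}{7}\right) \left(- \frac{1}{8}\right) \left(-9\right) = -1710 - \frac{9}{112} = - \frac{191529}{112}$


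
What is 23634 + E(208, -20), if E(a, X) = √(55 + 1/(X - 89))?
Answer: 23634 + 9*√8066/109 ≈ 23641.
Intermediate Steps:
E(a, X) = √(55 + 1/(-89 + X))
23634 + E(208, -20) = 23634 + √((-4894 + 55*(-20))/(-89 - 20)) = 23634 + √((-4894 - 1100)/(-109)) = 23634 + √(-1/109*(-5994)) = 23634 + √(5994/109) = 23634 + 9*√8066/109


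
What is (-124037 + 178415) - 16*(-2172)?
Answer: 89130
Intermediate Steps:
(-124037 + 178415) - 16*(-2172) = 54378 + 34752 = 89130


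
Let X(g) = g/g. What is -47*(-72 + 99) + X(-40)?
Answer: -1268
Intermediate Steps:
X(g) = 1
-47*(-72 + 99) + X(-40) = -47*(-72 + 99) + 1 = -47*27 + 1 = -1269 + 1 = -1268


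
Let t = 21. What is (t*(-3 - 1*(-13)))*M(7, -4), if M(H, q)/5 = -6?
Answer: -6300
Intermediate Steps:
M(H, q) = -30 (M(H, q) = 5*(-6) = -30)
(t*(-3 - 1*(-13)))*M(7, -4) = (21*(-3 - 1*(-13)))*(-30) = (21*(-3 + 13))*(-30) = (21*10)*(-30) = 210*(-30) = -6300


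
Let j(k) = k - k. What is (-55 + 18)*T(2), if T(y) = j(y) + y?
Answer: -74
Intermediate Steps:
j(k) = 0
T(y) = y (T(y) = 0 + y = y)
(-55 + 18)*T(2) = (-55 + 18)*2 = -37*2 = -74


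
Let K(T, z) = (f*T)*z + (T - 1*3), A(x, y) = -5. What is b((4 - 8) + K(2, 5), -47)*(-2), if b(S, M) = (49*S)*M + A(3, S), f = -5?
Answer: -253320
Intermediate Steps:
K(T, z) = -3 + T - 5*T*z (K(T, z) = (-5*T)*z + (T - 1*3) = -5*T*z + (T - 3) = -5*T*z + (-3 + T) = -3 + T - 5*T*z)
b(S, M) = -5 + 49*M*S (b(S, M) = (49*S)*M - 5 = 49*M*S - 5 = -5 + 49*M*S)
b((4 - 8) + K(2, 5), -47)*(-2) = (-5 + 49*(-47)*((4 - 8) + (-3 + 2 - 5*2*5)))*(-2) = (-5 + 49*(-47)*(-4 + (-3 + 2 - 50)))*(-2) = (-5 + 49*(-47)*(-4 - 51))*(-2) = (-5 + 49*(-47)*(-55))*(-2) = (-5 + 126665)*(-2) = 126660*(-2) = -253320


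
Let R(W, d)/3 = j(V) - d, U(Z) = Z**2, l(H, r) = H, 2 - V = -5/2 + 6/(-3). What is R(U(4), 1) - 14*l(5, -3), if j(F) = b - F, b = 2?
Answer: -173/2 ≈ -86.500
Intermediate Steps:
V = 13/2 (V = 2 - (-5/2 + 6/(-3)) = 2 - (-5*1/2 + 6*(-1/3)) = 2 - (-5/2 - 2) = 2 - 1*(-9/2) = 2 + 9/2 = 13/2 ≈ 6.5000)
j(F) = 2 - F
R(W, d) = -27/2 - 3*d (R(W, d) = 3*((2 - 1*13/2) - d) = 3*((2 - 13/2) - d) = 3*(-9/2 - d) = -27/2 - 3*d)
R(U(4), 1) - 14*l(5, -3) = (-27/2 - 3*1) - 14*5 = (-27/2 - 3) - 70 = -33/2 - 70 = -173/2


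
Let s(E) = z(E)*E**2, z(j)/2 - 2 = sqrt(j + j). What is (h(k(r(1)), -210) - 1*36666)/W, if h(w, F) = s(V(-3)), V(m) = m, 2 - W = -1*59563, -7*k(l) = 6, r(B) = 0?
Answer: -222/361 + 6*I*sqrt(6)/19855 ≈ -0.61496 + 0.00074021*I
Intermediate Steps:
k(l) = -6/7 (k(l) = -1/7*6 = -6/7)
z(j) = 4 + 2*sqrt(2)*sqrt(j) (z(j) = 4 + 2*sqrt(j + j) = 4 + 2*sqrt(2*j) = 4 + 2*(sqrt(2)*sqrt(j)) = 4 + 2*sqrt(2)*sqrt(j))
W = 59565 (W = 2 - (-1)*59563 = 2 - 1*(-59563) = 2 + 59563 = 59565)
s(E) = E**2*(4 + 2*sqrt(2)*sqrt(E)) (s(E) = (4 + 2*sqrt(2)*sqrt(E))*E**2 = E**2*(4 + 2*sqrt(2)*sqrt(E)))
h(w, F) = 36 + 18*I*sqrt(6) (h(w, F) = 2*(-3)**2*(2 + sqrt(2)*sqrt(-3)) = 2*9*(2 + sqrt(2)*(I*sqrt(3))) = 2*9*(2 + I*sqrt(6)) = 36 + 18*I*sqrt(6))
(h(k(r(1)), -210) - 1*36666)/W = ((36 + 18*I*sqrt(6)) - 1*36666)/59565 = ((36 + 18*I*sqrt(6)) - 36666)*(1/59565) = (-36630 + 18*I*sqrt(6))*(1/59565) = -222/361 + 6*I*sqrt(6)/19855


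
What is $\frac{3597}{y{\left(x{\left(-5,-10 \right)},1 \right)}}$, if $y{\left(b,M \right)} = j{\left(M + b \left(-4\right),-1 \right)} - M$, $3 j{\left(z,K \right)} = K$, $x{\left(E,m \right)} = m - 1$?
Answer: $- \frac{10791}{4} \approx -2697.8$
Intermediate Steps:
$x{\left(E,m \right)} = -1 + m$ ($x{\left(E,m \right)} = m - 1 = -1 + m$)
$j{\left(z,K \right)} = \frac{K}{3}$
$y{\left(b,M \right)} = - \frac{1}{3} - M$ ($y{\left(b,M \right)} = \frac{1}{3} \left(-1\right) - M = - \frac{1}{3} - M$)
$\frac{3597}{y{\left(x{\left(-5,-10 \right)},1 \right)}} = \frac{3597}{- \frac{1}{3} - 1} = \frac{3597}{- \frac{4}{3}} = 3597 \left(- \frac{3}{4}\right) = - \frac{10791}{4}$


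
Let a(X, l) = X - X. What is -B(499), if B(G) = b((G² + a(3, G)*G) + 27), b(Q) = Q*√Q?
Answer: -498056*√62257 ≈ -1.2427e+8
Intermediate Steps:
a(X, l) = 0
b(Q) = Q^(3/2)
B(G) = (27 + G²)^(3/2) (B(G) = ((G² + 0*G) + 27)^(3/2) = ((G² + 0) + 27)^(3/2) = (G² + 27)^(3/2) = (27 + G²)^(3/2))
-B(499) = -(27 + 499²)^(3/2) = -(27 + 249001)^(3/2) = -249028^(3/2) = -498056*√62257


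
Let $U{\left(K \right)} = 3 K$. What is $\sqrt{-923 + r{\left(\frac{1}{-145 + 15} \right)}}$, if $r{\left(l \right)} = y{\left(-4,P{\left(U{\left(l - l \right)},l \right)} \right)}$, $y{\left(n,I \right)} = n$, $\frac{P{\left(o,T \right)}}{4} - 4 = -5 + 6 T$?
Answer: $3 i \sqrt{103} \approx 30.447 i$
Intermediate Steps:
$P{\left(o,T \right)} = -4 + 24 T$ ($P{\left(o,T \right)} = 16 + 4 \left(-5 + 6 T\right) = 16 + \left(-20 + 24 T\right) = -4 + 24 T$)
$r{\left(l \right)} = -4$
$\sqrt{-923 + r{\left(\frac{1}{-145 + 15} \right)}} = \sqrt{-923 - 4} = \sqrt{-927} = 3 i \sqrt{103}$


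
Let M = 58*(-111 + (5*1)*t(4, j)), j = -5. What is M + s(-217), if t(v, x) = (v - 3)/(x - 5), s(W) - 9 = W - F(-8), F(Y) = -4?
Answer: -6671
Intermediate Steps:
s(W) = 13 + W (s(W) = 9 + (W - 1*(-4)) = 9 + (W + 4) = 9 + (4 + W) = 13 + W)
t(v, x) = (-3 + v)/(-5 + x)
M = -6467 (M = 58*(-111 + (5*1)*((-3 + 4)/(-5 - 5))) = 58*(-111 + 5*(1/(-10))) = 58*(-111 + 5*(-1/10*1)) = 58*(-111 + 5*(-1/10)) = 58*(-111 - 1/2) = 58*(-223/2) = -6467)
M + s(-217) = -6467 + (13 - 217) = -6467 - 204 = -6671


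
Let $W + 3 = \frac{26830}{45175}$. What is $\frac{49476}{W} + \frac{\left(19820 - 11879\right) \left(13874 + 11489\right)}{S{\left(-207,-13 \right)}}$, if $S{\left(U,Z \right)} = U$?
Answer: $- \frac{1490310562819}{1499991} \approx -9.9355 \cdot 10^{5}$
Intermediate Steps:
$W = - \frac{21739}{9035}$ ($W = -3 + \frac{26830}{45175} = -3 + 26830 \cdot \frac{1}{45175} = -3 + \frac{5366}{9035} = - \frac{21739}{9035} \approx -2.4061$)
$\frac{49476}{W} + \frac{\left(19820 - 11879\right) \left(13874 + 11489\right)}{S{\left(-207,-13 \right)}} = \frac{49476}{- \frac{21739}{9035}} + \frac{\left(19820 - 11879\right) \left(13874 + 11489\right)}{-207} = 49476 \left(- \frac{9035}{21739}\right) + 7941 \cdot 25363 \left(- \frac{1}{207}\right) = - \frac{447015660}{21739} + 201407583 \left(- \frac{1}{207}\right) = - \frac{447015660}{21739} - \frac{67135861}{69} = - \frac{1490310562819}{1499991}$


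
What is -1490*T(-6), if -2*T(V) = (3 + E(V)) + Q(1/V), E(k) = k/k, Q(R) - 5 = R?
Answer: 39485/6 ≈ 6580.8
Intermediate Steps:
Q(R) = 5 + R
E(k) = 1
T(V) = -9/2 - 1/(2*V) (T(V) = -((3 + 1) + (5 + 1/V))/2 = -(4 + (5 + 1/V))/2 = -(9 + 1/V)/2 = -9/2 - 1/(2*V))
-1490*T(-6) = -745*(-1 - 9*(-6))/(-6) = -745*(-1)*(-1 + 54)/6 = -745*(-1)*53/6 = -1490*(-53/12) = 39485/6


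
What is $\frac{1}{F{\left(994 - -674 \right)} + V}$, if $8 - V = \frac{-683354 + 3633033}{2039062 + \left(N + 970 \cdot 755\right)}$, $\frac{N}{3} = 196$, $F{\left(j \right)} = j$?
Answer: $\frac{2772000}{4642922321} \approx 0.00059704$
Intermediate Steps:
$N = 588$ ($N = 3 \cdot 196 = 588$)
$V = \frac{19226321}{2772000}$ ($V = 8 - \frac{-683354 + 3633033}{2039062 + \left(588 + 970 \cdot 755\right)} = 8 - \frac{2949679}{2039062 + \left(588 + 732350\right)} = 8 - \frac{2949679}{2039062 + 732938} = 8 - \frac{2949679}{2772000} = \frac{19226321}{2772000} \approx 6.9359$)
$\frac{1}{F{\left(994 - -674 \right)} + V} = \frac{1}{\left(994 - -674\right) + \frac{19226321}{2772000}} = \frac{1}{\left(994 + 674\right) + \frac{19226321}{2772000}} = \frac{1}{1668 + \frac{19226321}{2772000}} = \frac{1}{\frac{4642922321}{2772000}} = \frac{2772000}{4642922321}$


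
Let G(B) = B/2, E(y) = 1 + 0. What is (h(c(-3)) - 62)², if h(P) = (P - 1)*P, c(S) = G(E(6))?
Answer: 62001/16 ≈ 3875.1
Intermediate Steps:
E(y) = 1
G(B) = B/2 (G(B) = B*(½) = B/2)
c(S) = ½ (c(S) = (½)*1 = ½)
h(P) = P*(-1 + P) (h(P) = (-1 + P)*P = P*(-1 + P))
(h(c(-3)) - 62)² = ((-1 + ½)/2 - 62)² = ((½)*(-½) - 62)² = (-¼ - 62)² = (-249/4)² = 62001/16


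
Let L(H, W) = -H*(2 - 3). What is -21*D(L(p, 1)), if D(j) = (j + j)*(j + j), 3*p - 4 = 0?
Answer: -448/3 ≈ -149.33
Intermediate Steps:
p = 4/3 (p = 4/3 + (⅓)*0 = 4/3 + 0 = 4/3 ≈ 1.3333)
L(H, W) = H (L(H, W) = -H*(-1) = -(-1)*H = H)
D(j) = 4*j² (D(j) = (2*j)*(2*j) = 4*j²)
-21*D(L(p, 1)) = -84*(4/3)² = -84*16/9 = -21*64/9 = -448/3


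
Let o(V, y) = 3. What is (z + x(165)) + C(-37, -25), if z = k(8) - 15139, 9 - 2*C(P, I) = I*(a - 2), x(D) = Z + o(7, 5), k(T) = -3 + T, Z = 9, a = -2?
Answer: -30335/2 ≈ -15168.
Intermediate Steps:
x(D) = 12 (x(D) = 9 + 3 = 12)
C(P, I) = 9/2 + 2*I (C(P, I) = 9/2 - I*(-2 - 2)/2 = 9/2 - I*(-4)/2 = 9/2 - (-2)*I = 9/2 + 2*I)
z = -15134 (z = (-3 + 8) - 15139 = 5 - 15139 = -15134)
(z + x(165)) + C(-37, -25) = (-15134 + 12) + (9/2 + 2*(-25)) = -15122 + (9/2 - 50) = -15122 - 91/2 = -30335/2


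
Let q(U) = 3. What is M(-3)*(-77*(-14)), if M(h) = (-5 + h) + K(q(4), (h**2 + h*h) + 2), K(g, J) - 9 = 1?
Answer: 2156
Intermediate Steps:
K(g, J) = 10 (K(g, J) = 9 + 1 = 10)
M(h) = 5 + h (M(h) = (-5 + h) + 10 = 5 + h)
M(-3)*(-77*(-14)) = (5 - 3)*(-77*(-14)) = 2*1078 = 2156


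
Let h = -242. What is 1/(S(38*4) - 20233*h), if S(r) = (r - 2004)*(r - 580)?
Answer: 1/5689042 ≈ 1.7578e-7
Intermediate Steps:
S(r) = (-2004 + r)*(-580 + r)
1/(S(38*4) - 20233*h) = 1/((1162320 + (38*4)² - 98192*4) - 20233*(-242)) = 1/((1162320 + 152² - 2584*152) + 4896386) = 1/((1162320 + 23104 - 392768) + 4896386) = 1/(792656 + 4896386) = 1/5689042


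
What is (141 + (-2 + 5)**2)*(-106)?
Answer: -15900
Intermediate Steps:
(141 + (-2 + 5)**2)*(-106) = (141 + 3**2)*(-106) = (141 + 9)*(-106) = 150*(-106) = -15900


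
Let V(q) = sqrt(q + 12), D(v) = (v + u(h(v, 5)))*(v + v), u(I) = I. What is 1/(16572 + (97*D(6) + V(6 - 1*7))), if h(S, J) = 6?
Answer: 30540/932691589 - sqrt(11)/932691589 ≈ 3.2740e-5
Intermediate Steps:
D(v) = 2*v*(6 + v) (D(v) = (v + 6)*(v + v) = (6 + v)*(2*v) = 2*v*(6 + v))
V(q) = sqrt(12 + q)
1/(16572 + (97*D(6) + V(6 - 1*7))) = 1/(16572 + (97*(2*6*(6 + 6)) + sqrt(12 + (6 - 1*7)))) = 1/(16572 + (97*(2*6*12) + sqrt(12 + (6 - 7)))) = 1/(16572 + (97*144 + sqrt(12 - 1))) = 1/(16572 + (13968 + sqrt(11))) = 1/(30540 + sqrt(11))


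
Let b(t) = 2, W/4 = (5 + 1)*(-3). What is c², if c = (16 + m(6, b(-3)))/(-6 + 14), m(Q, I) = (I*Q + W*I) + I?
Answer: 3249/16 ≈ 203.06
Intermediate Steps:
W = -72 (W = 4*((5 + 1)*(-3)) = 4*(6*(-3)) = 4*(-18) = -72)
m(Q, I) = -71*I + I*Q (m(Q, I) = (I*Q - 72*I) + I = (-72*I + I*Q) + I = -71*I + I*Q)
c = -57/4 (c = (16 + 2*(-71 + 6))/(-6 + 14) = (16 + 2*(-65))/8 = (16 - 130)*(⅛) = -114*⅛ = -57/4 ≈ -14.250)
c² = (-57/4)² = 3249/16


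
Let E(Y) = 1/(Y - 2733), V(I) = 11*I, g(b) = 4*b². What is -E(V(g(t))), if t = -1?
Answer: 1/2689 ≈ 0.00037189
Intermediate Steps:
E(Y) = 1/(-2733 + Y)
-E(V(g(t))) = -1/(-2733 + 11*(4*(-1)²)) = -1/(-2733 + 11*(4*1)) = -1/(-2733 + 11*4) = -1/(-2733 + 44) = -1/(-2689) = -1*(-1/2689) = 1/2689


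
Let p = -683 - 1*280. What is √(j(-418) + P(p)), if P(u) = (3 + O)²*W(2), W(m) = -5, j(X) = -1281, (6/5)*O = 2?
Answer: I*√12509/3 ≈ 37.281*I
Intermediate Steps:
O = 5/3 (O = (⅚)*2 = 5/3 ≈ 1.6667)
p = -963 (p = -683 - 280 = -963)
P(u) = -980/9 (P(u) = (3 + 5/3)²*(-5) = (14/3)²*(-5) = (196/9)*(-5) = -980/9)
√(j(-418) + P(p)) = √(-1281 - 980/9) = √(-12509/9) = I*√12509/3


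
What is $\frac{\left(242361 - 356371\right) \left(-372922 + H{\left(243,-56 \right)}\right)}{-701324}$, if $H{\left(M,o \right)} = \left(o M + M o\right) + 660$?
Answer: $- \frac{875855515}{13487} \approx -64941.0$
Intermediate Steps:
$H{\left(M,o \right)} = 660 + 2 M o$ ($H{\left(M,o \right)} = \left(M o + M o\right) + 660 = 2 M o + 660 = 660 + 2 M o$)
$\frac{\left(242361 - 356371\right) \left(-372922 + H{\left(243,-56 \right)}\right)}{-701324} = \frac{\left(242361 - 356371\right) \left(-372922 + \left(660 + 2 \cdot 243 \left(-56\right)\right)\right)}{-701324} = - 114010 \left(-372922 + \left(660 - 27216\right)\right) \left(- \frac{1}{701324}\right) = - 114010 \left(-372922 - 26556\right) \left(- \frac{1}{701324}\right) = \left(-114010\right) \left(-399478\right) \left(- \frac{1}{701324}\right) = 45544486780 \left(- \frac{1}{701324}\right) = - \frac{875855515}{13487}$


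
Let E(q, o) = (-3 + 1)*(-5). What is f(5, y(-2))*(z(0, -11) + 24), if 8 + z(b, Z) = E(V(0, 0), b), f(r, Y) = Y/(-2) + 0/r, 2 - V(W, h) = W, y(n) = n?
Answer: 26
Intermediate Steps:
V(W, h) = 2 - W
f(r, Y) = -Y/2 (f(r, Y) = Y*(-1/2) + 0 = -Y/2 + 0 = -Y/2)
E(q, o) = 10 (E(q, o) = -2*(-5) = 10)
z(b, Z) = 2 (z(b, Z) = -8 + 10 = 2)
f(5, y(-2))*(z(0, -11) + 24) = (-1/2*(-2))*(2 + 24) = 1*26 = 26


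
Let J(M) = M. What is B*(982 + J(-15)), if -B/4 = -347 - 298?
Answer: 2494860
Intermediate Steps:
B = 2580 (B = -4*(-347 - 298) = -4*(-645) = 2580)
B*(982 + J(-15)) = 2580*(982 - 15) = 2580*967 = 2494860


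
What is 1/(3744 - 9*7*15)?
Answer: 1/2799 ≈ 0.00035727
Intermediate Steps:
1/(3744 - 9*7*15) = 1/(3744 - 63*15) = 1/(3744 - 945) = 1/2799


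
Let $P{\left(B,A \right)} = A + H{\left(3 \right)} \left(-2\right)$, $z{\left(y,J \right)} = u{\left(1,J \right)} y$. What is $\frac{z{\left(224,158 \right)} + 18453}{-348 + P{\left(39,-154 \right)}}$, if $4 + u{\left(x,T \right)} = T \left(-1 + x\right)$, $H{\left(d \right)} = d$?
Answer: $- \frac{17557}{508} \approx -34.561$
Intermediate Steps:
$u{\left(x,T \right)} = -4 + T \left(-1 + x\right)$
$z{\left(y,J \right)} = - 4 y$ ($z{\left(y,J \right)} = \left(-4 - J + J 1\right) y = \left(-4 - J + J\right) y = - 4 y$)
$P{\left(B,A \right)} = -6 + A$ ($P{\left(B,A \right)} = A + 3 \left(-2\right) = A - 6 = -6 + A$)
$\frac{z{\left(224,158 \right)} + 18453}{-348 + P{\left(39,-154 \right)}} = \frac{\left(-4\right) 224 + 18453}{-348 - 160} = \frac{-896 + 18453}{-348 - 160} = \frac{17557}{-508} = 17557 \left(- \frac{1}{508}\right) = - \frac{17557}{508}$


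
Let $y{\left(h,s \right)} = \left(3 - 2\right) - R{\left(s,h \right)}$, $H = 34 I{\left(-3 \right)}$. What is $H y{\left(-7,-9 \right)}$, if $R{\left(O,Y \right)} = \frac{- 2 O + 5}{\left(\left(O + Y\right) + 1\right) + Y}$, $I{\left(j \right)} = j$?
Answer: $- \frac{2295}{11} \approx -208.64$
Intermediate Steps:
$H = -102$ ($H = 34 \left(-3\right) = -102$)
$R{\left(O,Y \right)} = \frac{5 - 2 O}{1 + O + 2 Y}$ ($R{\left(O,Y \right)} = \frac{5 - 2 O}{\left(1 + O + Y\right) + Y} = \frac{5 - 2 O}{1 + O + 2 Y}$)
$y{\left(h,s \right)} = 1 - \frac{5 - 2 s}{1 + s + 2 h}$ ($y{\left(h,s \right)} = \left(3 - 2\right) - \frac{5 - 2 s}{1 + s + 2 h} = 1 - \frac{5 - 2 s}{1 + s + 2 h}$)
$H y{\left(-7,-9 \right)} = - 102 \frac{-4 + 2 \left(-7\right) + 3 \left(-9\right)}{1 - 9 + 2 \left(-7\right)} = - 102 \frac{-4 - 14 - 27}{1 - 9 - 14} = - 102 \frac{1}{-22} \left(-45\right) = - 102 \left(\left(- \frac{1}{22}\right) \left(-45\right)\right) = \left(-102\right) \frac{45}{22} = - \frac{2295}{11}$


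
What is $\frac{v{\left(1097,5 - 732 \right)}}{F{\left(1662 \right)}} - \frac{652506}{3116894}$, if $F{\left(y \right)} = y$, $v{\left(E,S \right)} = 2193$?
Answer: $\frac{958480595}{863379638} \approx 1.1101$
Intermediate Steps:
$\frac{v{\left(1097,5 - 732 \right)}}{F{\left(1662 \right)}} - \frac{652506}{3116894} = \frac{2193}{1662} - \frac{652506}{3116894} = 2193 \cdot \frac{1}{1662} - \frac{326253}{1558447} = \frac{731}{554} - \frac{326253}{1558447} = \frac{958480595}{863379638}$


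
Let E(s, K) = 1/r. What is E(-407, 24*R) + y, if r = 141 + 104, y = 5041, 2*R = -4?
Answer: 1235046/245 ≈ 5041.0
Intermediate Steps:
R = -2 (R = (1/2)*(-4) = -2)
r = 245
E(s, K) = 1/245
E(-407, 24*R) + y = 1/245 + 5041 = 1235046/245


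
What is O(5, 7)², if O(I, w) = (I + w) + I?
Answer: 289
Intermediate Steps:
O(I, w) = w + 2*I
O(5, 7)² = (7 + 2*5)² = (7 + 10)² = 17² = 289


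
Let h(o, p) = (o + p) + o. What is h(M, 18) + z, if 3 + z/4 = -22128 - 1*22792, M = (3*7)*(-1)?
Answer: -179716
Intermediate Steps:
M = -21 (M = 21*(-1) = -21)
h(o, p) = p + 2*o
z = -179692 (z = -12 + 4*(-22128 - 1*22792) = -12 + 4*(-22128 - 22792) = -12 + 4*(-44920) = -12 - 179680 = -179692)
h(M, 18) + z = (18 + 2*(-21)) - 179692 = (18 - 42) - 179692 = -24 - 179692 = -179716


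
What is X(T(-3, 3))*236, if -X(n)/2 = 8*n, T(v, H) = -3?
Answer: 11328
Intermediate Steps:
X(n) = -16*n
X(T(-3, 3))*236 = -16*(-3)*236 = 48*236 = 11328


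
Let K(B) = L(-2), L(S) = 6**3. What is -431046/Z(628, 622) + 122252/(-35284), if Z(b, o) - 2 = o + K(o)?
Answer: -91141183/176420 ≈ -516.62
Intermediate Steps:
L(S) = 216
K(B) = 216
Z(b, o) = 218 + o (Z(b, o) = 2 + (o + 216) = 2 + (216 + o) = 218 + o)
-431046/Z(628, 622) + 122252/(-35284) = -431046/(218 + 622) + 122252/(-35284) = -431046/840 + 122252*(-1/35284) = -431046*1/840 - 30563/8821 = -10263/20 - 30563/8821 = -91141183/176420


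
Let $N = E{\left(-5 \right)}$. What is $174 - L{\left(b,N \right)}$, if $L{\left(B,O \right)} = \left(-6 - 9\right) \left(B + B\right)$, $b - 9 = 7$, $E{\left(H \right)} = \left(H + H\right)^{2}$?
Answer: $654$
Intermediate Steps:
$E{\left(H \right)} = 4 H^{2}$ ($E{\left(H \right)} = \left(2 H\right)^{2} = 4 H^{2}$)
$b = 16$ ($b = 9 + 7 = 16$)
$N = 100$ ($N = 4 \left(-5\right)^{2} = 4 \cdot 25 = 100$)
$L{\left(B,O \right)} = - 30 B$ ($L{\left(B,O \right)} = - 15 \cdot 2 B = - 30 B$)
$174 - L{\left(b,N \right)} = 174 - \left(-30\right) 16 = 174 - -480 = 174 + 480 = 654$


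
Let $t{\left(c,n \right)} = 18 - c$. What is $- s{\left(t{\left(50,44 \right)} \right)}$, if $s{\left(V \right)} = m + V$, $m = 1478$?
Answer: $-1446$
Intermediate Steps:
$s{\left(V \right)} = 1478 + V$
$- s{\left(t{\left(50,44 \right)} \right)} = - (1478 + \left(18 - 50\right)) = - (1478 - 32) = \left(-1\right) 1446 = -1446$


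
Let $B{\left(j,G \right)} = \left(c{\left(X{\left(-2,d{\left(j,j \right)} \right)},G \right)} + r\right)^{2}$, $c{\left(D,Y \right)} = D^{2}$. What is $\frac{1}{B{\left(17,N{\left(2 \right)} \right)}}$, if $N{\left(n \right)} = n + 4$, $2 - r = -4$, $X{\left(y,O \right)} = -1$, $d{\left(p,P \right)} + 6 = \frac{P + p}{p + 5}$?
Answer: $\frac{1}{49} \approx 0.020408$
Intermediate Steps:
$d{\left(p,P \right)} = -6 + \frac{P + p}{5 + p}$ ($d{\left(p,P \right)} = -6 + \frac{P + p}{p + 5} = -6 + \frac{P + p}{5 + p}$)
$r = 6$ ($r = 2 - -4 = 2 + 4 = 6$)
$N{\left(n \right)} = 4 + n$
$B{\left(j,G \right)} = 49$ ($B{\left(j,G \right)} = \left(\left(-1\right)^{2} + 6\right)^{2} = \left(1 + 6\right)^{2} = 7^{2} = 49$)
$\frac{1}{B{\left(17,N{\left(2 \right)} \right)}} = \frac{1}{49}$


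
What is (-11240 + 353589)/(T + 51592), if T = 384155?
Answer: 342349/435747 ≈ 0.78566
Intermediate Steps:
(-11240 + 353589)/(T + 51592) = (-11240 + 353589)/(384155 + 51592) = 342349/435747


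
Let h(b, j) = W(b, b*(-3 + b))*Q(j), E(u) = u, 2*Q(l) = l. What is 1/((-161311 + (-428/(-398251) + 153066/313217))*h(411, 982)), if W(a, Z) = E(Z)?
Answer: -124738983467/1656717052852739650572360 ≈ -7.5293e-14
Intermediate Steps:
Q(l) = l/2
W(a, Z) = Z
h(b, j) = b*j*(-3 + b)/2 (h(b, j) = (b*(-3 + b))*(j/2) = b*j*(-3 + b)/2)
1/((-161311 + (-428/(-398251) + 153066/313217))*h(411, 982)) = 1/((-161311 + (-428/(-398251) + 153066/313217))*(((½)*411*982*(-3 + 411)))) = 1/((-161311 + (-428*(-1/398251) + 153066*(1/313217)))*(((½)*411*982*408))) = 1/((-161311 + (428/398251 + 153066/313217))*82334808) = (1/82334808)/(-161311 + 61092744442/124738983467) = (1/82334808)/(-20121709069300795/124738983467) = -124738983467/20121709069300795*1/82334808 = -124738983467/1656717052852739650572360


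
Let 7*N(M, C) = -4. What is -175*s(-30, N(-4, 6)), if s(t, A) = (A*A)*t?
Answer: 12000/7 ≈ 1714.3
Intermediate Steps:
N(M, C) = -4/7 (N(M, C) = (⅐)*(-4) = -4/7)
s(t, A) = t*A² (s(t, A) = A²*t = t*A²)
-175*s(-30, N(-4, 6)) = -(-5250)*(-4/7)² = -(-5250)*16/49 = -175*(-480/49) = 12000/7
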